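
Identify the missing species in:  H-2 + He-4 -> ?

Li-6

Conserve mass number: 2 + 4 = A, so A = 6.
Conserve atomic number: 1 + 2 = Z, so Z = 3.
Z = 3 is lithium, so the species is Li-6.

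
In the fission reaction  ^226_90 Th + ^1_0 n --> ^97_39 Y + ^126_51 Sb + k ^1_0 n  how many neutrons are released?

Conserve mass number: 227 = 97 + 126 + k, so k = 227 − 223 = 4.
Check atomic number: 90 = 39 + 51 + 0 = 90. ✓

4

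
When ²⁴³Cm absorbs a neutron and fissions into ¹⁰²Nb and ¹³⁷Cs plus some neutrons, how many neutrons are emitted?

Conserve mass number: 244 = 102 + 137 + k, so k = 244 − 239 = 5.
Check atomic number: 96 = 41 + 55 + 0 = 96. ✓

5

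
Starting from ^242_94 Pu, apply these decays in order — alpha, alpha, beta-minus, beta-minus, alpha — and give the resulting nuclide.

Start: (A, Z) = (242, 94).
After α: (238, 92).
After α: (234, 90).
After β⁻: (234, 91).
After β⁻: (234, 92).
After α: (230, 90).
Z = 90 is thorium.

Th-230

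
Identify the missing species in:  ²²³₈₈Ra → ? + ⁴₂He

Rn-219

Conserve mass number: 223 = A + 4, so A = 219.
Conserve atomic number: 88 = Z + 2, so Z = 86.
Z = 86 is radon, so the species is ²¹⁹₈₆Rn.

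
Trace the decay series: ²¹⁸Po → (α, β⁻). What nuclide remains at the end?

Bi-214

Start: (A, Z) = (218, 84).
After α: (214, 82).
After β⁻: (214, 83).
Z = 83 is bismuth.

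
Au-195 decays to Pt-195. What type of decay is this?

ΔA = 195 − 195 = 0; ΔZ = 78 − 79 = -1.
A is unchanged and Z drops by 1 — a proton has become a neutron (β⁺ emission or electron capture).

beta-plus decay or electron capture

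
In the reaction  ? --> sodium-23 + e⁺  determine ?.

Mg-23

Conserve mass number: A = 23 + 0, so A = 23.
Conserve atomic number: Z = 11 + 1, so Z = 12.
Z = 12 is magnesium, so the species is magnesium-23.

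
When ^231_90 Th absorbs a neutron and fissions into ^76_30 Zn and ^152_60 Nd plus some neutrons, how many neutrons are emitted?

4

Conserve mass number: 232 = 76 + 152 + k, so k = 232 − 228 = 4.
Check atomic number: 90 = 30 + 60 + 0 = 90. ✓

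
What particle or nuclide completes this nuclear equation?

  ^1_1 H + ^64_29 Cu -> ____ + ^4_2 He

Ni-61

Conserve mass number: 1 + 64 = A + 4, so A = 61.
Conserve atomic number: 1 + 29 = Z + 2, so Z = 28.
Z = 28 is nickel, so the species is ^61_28 Ni.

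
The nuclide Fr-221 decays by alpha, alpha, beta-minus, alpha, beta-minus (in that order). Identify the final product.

Start: (A, Z) = (221, 87).
After α: (217, 85).
After α: (213, 83).
After β⁻: (213, 84).
After α: (209, 82).
After β⁻: (209, 83).
Z = 83 is bismuth.

Bi-209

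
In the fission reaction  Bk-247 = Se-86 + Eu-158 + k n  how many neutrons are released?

3

Conserve mass number: 247 = 86 + 158 + k, so k = 247 − 244 = 3.
Check atomic number: 97 = 34 + 63 + 0 = 97. ✓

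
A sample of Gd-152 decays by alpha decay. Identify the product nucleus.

Sm-148

Alpha decay: mass number changes by -4, atomic number by -2.
A: 152 − 4 = 148; Z: 64 − 2 = 62.
Z = 62 is samarium, so the daughter is Sm-148.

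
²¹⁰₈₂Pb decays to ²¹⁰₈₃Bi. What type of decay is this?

ΔA = 210 − 210 = 0; ΔZ = 83 − 82 = +1.
A is unchanged and Z rises by 1 — a neutron has become a proton (β⁻ decay).

beta-minus decay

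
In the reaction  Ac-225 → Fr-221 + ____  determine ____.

alpha particle

Conserve mass number: 225 = 221 + A, so A = 4.
Conserve atomic number: 89 = 87 + Z, so Z = 2.
A = 4 and Z = 2 is He-4 — an alpha particle.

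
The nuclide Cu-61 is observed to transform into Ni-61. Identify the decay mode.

beta-plus decay or electron capture

ΔA = 61 − 61 = 0; ΔZ = 28 − 29 = -1.
A is unchanged and Z drops by 1 — a proton has become a neutron (β⁺ emission or electron capture).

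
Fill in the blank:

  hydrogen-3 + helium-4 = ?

Conserve mass number: 3 + 4 = A, so A = 7.
Conserve atomic number: 1 + 2 = Z, so Z = 3.
Z = 3 is lithium, so the species is lithium-7.

Li-7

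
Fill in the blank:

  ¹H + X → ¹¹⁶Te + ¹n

Conserve mass number: 1 + A = 116 + 1, so A = 116.
Conserve atomic number: 1 + Z = 52 + 0, so Z = 51.
Z = 51 is antimony, so the species is ¹¹⁶Sb.

Sb-116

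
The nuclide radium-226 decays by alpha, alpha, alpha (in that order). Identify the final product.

Pb-214

Start: (A, Z) = (226, 88).
After α: (222, 86).
After α: (218, 84).
After α: (214, 82).
Z = 82 is lead.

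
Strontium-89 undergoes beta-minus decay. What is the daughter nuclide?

Y-89

Beta-minus decay: mass number changes by +0, atomic number by +1.
A: 89 = 89; Z: 38 + 1 = 39.
Z = 39 is yttrium, so the daughter is yttrium-89.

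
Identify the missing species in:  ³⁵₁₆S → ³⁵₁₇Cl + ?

beta-minus particle

Conserve mass number: 35 = 35 + A, so A = 0.
Conserve atomic number: 16 = 17 + Z, so Z = -1.
A = 0 and Z = -1 is ⁰₋₁e — a beta-minus particle.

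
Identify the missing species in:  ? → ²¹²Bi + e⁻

Pb-212

Conserve mass number: A = 212 + 0, so A = 212.
Conserve atomic number: Z = 83 − 1, so Z = 82.
Z = 82 is lead, so the species is ²¹²Pb.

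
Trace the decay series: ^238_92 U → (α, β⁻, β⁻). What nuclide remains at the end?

Start: (A, Z) = (238, 92).
After α: (234, 90).
After β⁻: (234, 91).
After β⁻: (234, 92).
Z = 92 is uranium.

U-234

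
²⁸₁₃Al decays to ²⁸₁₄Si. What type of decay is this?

beta-minus decay

ΔA = 28 − 28 = 0; ΔZ = 14 − 13 = +1.
A is unchanged and Z rises by 1 — a neutron has become a proton (β⁻ decay).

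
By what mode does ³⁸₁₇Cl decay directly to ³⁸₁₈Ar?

beta-minus decay

ΔA = 38 − 38 = 0; ΔZ = 18 − 17 = +1.
A is unchanged and Z rises by 1 — a neutron has become a proton (β⁻ decay).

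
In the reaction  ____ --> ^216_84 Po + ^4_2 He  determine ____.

Rn-220

Conserve mass number: A = 216 + 4, so A = 220.
Conserve atomic number: Z = 84 + 2, so Z = 86.
Z = 86 is radon, so the species is ^220_86 Rn.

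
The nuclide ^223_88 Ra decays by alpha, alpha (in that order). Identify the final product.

Start: (A, Z) = (223, 88).
After α: (219, 86).
After α: (215, 84).
Z = 84 is polonium.

Po-215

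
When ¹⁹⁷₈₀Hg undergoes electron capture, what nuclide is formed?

Electron capture: mass number changes by +0, atomic number by -1.
A: 197 = 197; Z: 80 − 1 = 79.
Z = 79 is gold, so the daughter is ¹⁹⁷₇₉Au.

Au-197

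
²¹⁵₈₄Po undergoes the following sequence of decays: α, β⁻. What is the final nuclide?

Start: (A, Z) = (215, 84).
After α: (211, 82).
After β⁻: (211, 83).
Z = 83 is bismuth.

Bi-211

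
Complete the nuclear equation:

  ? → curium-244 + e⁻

Am-244

Conserve mass number: A = 244 + 0, so A = 244.
Conserve atomic number: Z = 96 − 1, so Z = 95.
Z = 95 is americium, so the species is americium-244.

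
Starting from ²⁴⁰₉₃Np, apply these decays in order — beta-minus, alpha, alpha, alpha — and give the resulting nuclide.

Ra-228

Start: (A, Z) = (240, 93).
After β⁻: (240, 94).
After α: (236, 92).
After α: (232, 90).
After α: (228, 88).
Z = 88 is radium.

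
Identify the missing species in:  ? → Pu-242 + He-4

Cm-246

Conserve mass number: A = 242 + 4, so A = 246.
Conserve atomic number: Z = 94 + 2, so Z = 96.
Z = 96 is curium, so the species is Cm-246.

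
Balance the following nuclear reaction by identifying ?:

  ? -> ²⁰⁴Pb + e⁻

Tl-204

Conserve mass number: A = 204 + 0, so A = 204.
Conserve atomic number: Z = 82 − 1, so Z = 81.
Z = 81 is thallium, so the species is ²⁰⁴Tl.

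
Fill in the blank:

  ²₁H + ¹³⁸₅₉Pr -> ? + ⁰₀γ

Nd-140

Conserve mass number: 2 + 138 = A + 0, so A = 140.
Conserve atomic number: 1 + 59 = Z + 0, so Z = 60.
Z = 60 is neodymium, so the species is ¹⁴⁰₆₀Nd.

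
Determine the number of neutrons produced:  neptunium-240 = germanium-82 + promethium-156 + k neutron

Conserve mass number: 240 = 82 + 156 + k, so k = 240 − 238 = 2.
Check atomic number: 93 = 32 + 61 + 0 = 93. ✓

2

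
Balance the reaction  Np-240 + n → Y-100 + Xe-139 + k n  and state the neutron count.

Conserve mass number: 241 = 100 + 139 + k, so k = 241 − 239 = 2.
Check atomic number: 93 = 39 + 54 + 0 = 93. ✓

2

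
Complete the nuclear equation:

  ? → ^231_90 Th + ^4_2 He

U-235

Conserve mass number: A = 231 + 4, so A = 235.
Conserve atomic number: Z = 90 + 2, so Z = 92.
Z = 92 is uranium, so the species is ^235_92 U.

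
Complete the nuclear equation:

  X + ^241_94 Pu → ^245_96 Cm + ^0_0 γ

Conserve mass number: A + 241 = 245 + 0, so A = 4.
Conserve atomic number: Z + 94 = 96 + 0, so Z = 2.
A = 4 and Z = 2 is ^4_2 He — an alpha particle.

alpha particle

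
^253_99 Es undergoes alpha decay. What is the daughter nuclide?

Bk-249

Alpha decay: mass number changes by -4, atomic number by -2.
A: 253 − 4 = 249; Z: 99 − 2 = 97.
Z = 97 is berkelium, so the daughter is ^249_97 Bk.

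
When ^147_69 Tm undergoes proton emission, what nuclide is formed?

Er-146

Proton emission: mass number changes by -1, atomic number by -1.
A: 147 − 1 = 146; Z: 69 − 1 = 68.
Z = 68 is erbium, so the daughter is ^146_68 Er.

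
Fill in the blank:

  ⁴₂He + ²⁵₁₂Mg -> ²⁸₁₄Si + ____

neutron

Conserve mass number: 4 + 25 = 28 + A, so A = 1.
Conserve atomic number: 2 + 12 = 14 + Z, so Z = 0.
A = 1 and Z = 0 is ¹₀n — a neutron.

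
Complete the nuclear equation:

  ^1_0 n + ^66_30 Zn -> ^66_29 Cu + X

Conserve mass number: 1 + 66 = 66 + A, so A = 1.
Conserve atomic number: 0 + 30 = 29 + Z, so Z = 1.
A = 1 and Z = 1 is ^1_1 H — a proton.

proton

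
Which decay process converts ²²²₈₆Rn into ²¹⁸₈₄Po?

alpha decay

ΔA = 218 − 222 = -4; ΔZ = 84 − 86 = -2.
A drops by 4 and Z drops by 2 — the signature of alpha emission.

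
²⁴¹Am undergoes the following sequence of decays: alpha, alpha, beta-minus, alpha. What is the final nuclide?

Th-229

Start: (A, Z) = (241, 95).
After α: (237, 93).
After α: (233, 91).
After β⁻: (233, 92).
After α: (229, 90).
Z = 90 is thorium.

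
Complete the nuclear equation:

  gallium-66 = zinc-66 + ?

positron

Conserve mass number: 66 = 66 + A, so A = 0.
Conserve atomic number: 31 = 30 + Z, so Z = 1.
A = 0 and Z = 1 is e⁺ — a positron.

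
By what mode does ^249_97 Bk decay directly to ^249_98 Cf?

beta-minus decay

ΔA = 249 − 249 = 0; ΔZ = 98 − 97 = +1.
A is unchanged and Z rises by 1 — a neutron has become a proton (β⁻ decay).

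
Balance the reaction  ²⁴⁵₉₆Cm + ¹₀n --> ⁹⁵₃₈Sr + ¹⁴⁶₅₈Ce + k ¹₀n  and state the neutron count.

Conserve mass number: 246 = 95 + 146 + k, so k = 246 − 241 = 5.
Check atomic number: 96 = 38 + 58 + 0 = 96. ✓

5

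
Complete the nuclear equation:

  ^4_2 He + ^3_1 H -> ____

Conserve mass number: 4 + 3 = A, so A = 7.
Conserve atomic number: 2 + 1 = Z, so Z = 3.
Z = 3 is lithium, so the species is ^7_3 Li.

Li-7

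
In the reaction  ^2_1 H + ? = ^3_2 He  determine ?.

Conserve mass number: 2 + A = 3, so A = 1.
Conserve atomic number: 1 + Z = 2, so Z = 1.
A = 1 and Z = 1 is ^1_1 H — a proton.

proton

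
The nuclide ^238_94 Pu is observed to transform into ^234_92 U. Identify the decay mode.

ΔA = 234 − 238 = -4; ΔZ = 92 − 94 = -2.
A drops by 4 and Z drops by 2 — the signature of alpha emission.

alpha decay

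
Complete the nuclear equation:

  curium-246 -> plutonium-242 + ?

alpha particle

Conserve mass number: 246 = 242 + A, so A = 4.
Conserve atomic number: 96 = 94 + Z, so Z = 2.
A = 4 and Z = 2 is helium-4 — an alpha particle.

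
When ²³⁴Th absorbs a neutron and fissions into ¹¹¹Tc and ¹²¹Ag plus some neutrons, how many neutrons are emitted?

Conserve mass number: 235 = 111 + 121 + k, so k = 235 − 232 = 3.
Check atomic number: 90 = 43 + 47 + 0 = 90. ✓

3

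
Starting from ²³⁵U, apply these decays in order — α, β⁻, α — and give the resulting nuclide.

Start: (A, Z) = (235, 92).
After α: (231, 90).
After β⁻: (231, 91).
After α: (227, 89).
Z = 89 is actinium.

Ac-227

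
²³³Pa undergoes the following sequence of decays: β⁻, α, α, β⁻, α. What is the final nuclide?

Start: (A, Z) = (233, 91).
After β⁻: (233, 92).
After α: (229, 90).
After α: (225, 88).
After β⁻: (225, 89).
After α: (221, 87).
Z = 87 is francium.

Fr-221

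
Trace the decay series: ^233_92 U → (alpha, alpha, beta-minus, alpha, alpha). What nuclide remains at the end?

At-217

Start: (A, Z) = (233, 92).
After α: (229, 90).
After α: (225, 88).
After β⁻: (225, 89).
After α: (221, 87).
After α: (217, 85).
Z = 85 is astatine.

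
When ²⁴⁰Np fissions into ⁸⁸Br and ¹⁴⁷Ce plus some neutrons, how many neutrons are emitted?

5

Conserve mass number: 240 = 88 + 147 + k, so k = 240 − 235 = 5.
Check atomic number: 93 = 35 + 58 + 0 = 93. ✓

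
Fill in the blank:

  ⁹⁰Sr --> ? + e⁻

Conserve mass number: 90 = A + 0, so A = 90.
Conserve atomic number: 38 = Z − 1, so Z = 39.
Z = 39 is yttrium, so the species is ⁹⁰Y.

Y-90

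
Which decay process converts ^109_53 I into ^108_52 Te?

proton emission

ΔA = 108 − 109 = -1; ΔZ = 52 − 53 = -1.
A drops by 1 and Z drops by 1 — a proton was emitted.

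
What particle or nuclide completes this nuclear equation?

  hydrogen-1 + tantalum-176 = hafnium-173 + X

Conserve mass number: 1 + 176 = 173 + A, so A = 4.
Conserve atomic number: 1 + 73 = 72 + Z, so Z = 2.
A = 4 and Z = 2 is helium-4 — an alpha particle.

alpha particle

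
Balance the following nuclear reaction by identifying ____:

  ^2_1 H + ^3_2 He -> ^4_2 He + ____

proton

Conserve mass number: 2 + 3 = 4 + A, so A = 1.
Conserve atomic number: 1 + 2 = 2 + Z, so Z = 1.
A = 1 and Z = 1 is ^1_1 H — a proton.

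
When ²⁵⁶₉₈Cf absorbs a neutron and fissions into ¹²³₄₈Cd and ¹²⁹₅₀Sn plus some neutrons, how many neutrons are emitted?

Conserve mass number: 257 = 123 + 129 + k, so k = 257 − 252 = 5.
Check atomic number: 98 = 48 + 50 + 0 = 98. ✓

5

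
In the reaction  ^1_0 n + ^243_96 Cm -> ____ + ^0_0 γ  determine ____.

Cm-244

Conserve mass number: 1 + 243 = A + 0, so A = 244.
Conserve atomic number: 0 + 96 = Z + 0, so Z = 96.
Z = 96 is curium, so the species is ^244_96 Cm.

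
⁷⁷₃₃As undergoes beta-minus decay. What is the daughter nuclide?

Se-77

Beta-minus decay: mass number changes by +0, atomic number by +1.
A: 77 = 77; Z: 33 + 1 = 34.
Z = 34 is selenium, so the daughter is ⁷⁷₃₄Se.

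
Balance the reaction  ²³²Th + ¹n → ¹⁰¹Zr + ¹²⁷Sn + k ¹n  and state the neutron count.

Conserve mass number: 233 = 101 + 127 + k, so k = 233 − 228 = 5.
Check atomic number: 90 = 40 + 50 + 0 = 90. ✓

5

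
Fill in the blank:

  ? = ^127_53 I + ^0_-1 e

Conserve mass number: A = 127 + 0, so A = 127.
Conserve atomic number: Z = 53 − 1, so Z = 52.
Z = 52 is tellurium, so the species is ^127_52 Te.

Te-127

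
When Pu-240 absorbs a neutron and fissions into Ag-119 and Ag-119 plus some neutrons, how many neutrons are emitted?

Conserve mass number: 241 = 119 + 119 + k, so k = 241 − 238 = 3.
Check atomic number: 94 = 47 + 47 + 0 = 94. ✓

3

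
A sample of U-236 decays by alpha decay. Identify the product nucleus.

Th-232

Alpha decay: mass number changes by -4, atomic number by -2.
A: 236 − 4 = 232; Z: 92 − 2 = 90.
Z = 90 is thorium, so the daughter is Th-232.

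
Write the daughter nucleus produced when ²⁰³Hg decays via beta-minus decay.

Beta-minus decay: mass number changes by +0, atomic number by +1.
A: 203 = 203; Z: 80 + 1 = 81.
Z = 81 is thallium, so the daughter is ²⁰³Tl.

Tl-203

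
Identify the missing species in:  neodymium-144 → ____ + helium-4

Ce-140

Conserve mass number: 144 = A + 4, so A = 140.
Conserve atomic number: 60 = Z + 2, so Z = 58.
Z = 58 is cerium, so the species is cerium-140.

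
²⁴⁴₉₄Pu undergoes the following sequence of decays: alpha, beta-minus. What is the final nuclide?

Start: (A, Z) = (244, 94).
After α: (240, 92).
After β⁻: (240, 93).
Z = 93 is neptunium.

Np-240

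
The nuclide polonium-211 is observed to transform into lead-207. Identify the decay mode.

alpha decay

ΔA = 207 − 211 = -4; ΔZ = 82 − 84 = -2.
A drops by 4 and Z drops by 2 — the signature of alpha emission.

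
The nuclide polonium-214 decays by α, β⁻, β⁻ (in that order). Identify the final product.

Start: (A, Z) = (214, 84).
After α: (210, 82).
After β⁻: (210, 83).
After β⁻: (210, 84).
Z = 84 is polonium.

Po-210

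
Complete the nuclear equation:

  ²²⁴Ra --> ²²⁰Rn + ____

alpha particle

Conserve mass number: 224 = 220 + A, so A = 4.
Conserve atomic number: 88 = 86 + Z, so Z = 2.
A = 4 and Z = 2 is ⁴He — an alpha particle.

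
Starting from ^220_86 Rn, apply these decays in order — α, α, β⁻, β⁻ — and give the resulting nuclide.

Start: (A, Z) = (220, 86).
After α: (216, 84).
After α: (212, 82).
After β⁻: (212, 83).
After β⁻: (212, 84).
Z = 84 is polonium.

Po-212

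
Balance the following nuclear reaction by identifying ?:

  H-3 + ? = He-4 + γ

proton

Conserve mass number: 3 + A = 4 + 0, so A = 1.
Conserve atomic number: 1 + Z = 2 + 0, so Z = 1.
A = 1 and Z = 1 is H-1 — a proton.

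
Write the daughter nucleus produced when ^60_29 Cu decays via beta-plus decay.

Beta-plus decay: mass number changes by +0, atomic number by -1.
A: 60 = 60; Z: 29 − 1 = 28.
Z = 28 is nickel, so the daughter is ^60_28 Ni.

Ni-60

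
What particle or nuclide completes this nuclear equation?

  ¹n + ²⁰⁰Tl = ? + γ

Tl-201

Conserve mass number: 1 + 200 = A + 0, so A = 201.
Conserve atomic number: 0 + 81 = Z + 0, so Z = 81.
Z = 81 is thallium, so the species is ²⁰¹Tl.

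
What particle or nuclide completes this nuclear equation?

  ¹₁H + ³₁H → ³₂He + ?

Conserve mass number: 1 + 3 = 3 + A, so A = 1.
Conserve atomic number: 1 + 1 = 2 + Z, so Z = 0.
A = 1 and Z = 0 is ¹₀n — a neutron.

neutron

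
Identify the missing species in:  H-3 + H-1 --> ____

Conserve mass number: 3 + 1 = A, so A = 4.
Conserve atomic number: 1 + 1 = Z, so Z = 2.
A = 4 and Z = 2 is He-4 — an alpha particle.

He-4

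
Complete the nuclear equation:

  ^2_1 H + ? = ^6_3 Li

Conserve mass number: 2 + A = 6, so A = 4.
Conserve atomic number: 1 + Z = 3, so Z = 2.
A = 4 and Z = 2 is ^4_2 He — an alpha particle.

alpha particle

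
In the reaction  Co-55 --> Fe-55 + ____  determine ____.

Conserve mass number: 55 = 55 + A, so A = 0.
Conserve atomic number: 27 = 26 + Z, so Z = 1.
A = 0 and Z = 1 is e⁺ — a positron.

positron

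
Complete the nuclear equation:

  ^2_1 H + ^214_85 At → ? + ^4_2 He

Po-212

Conserve mass number: 2 + 214 = A + 4, so A = 212.
Conserve atomic number: 1 + 85 = Z + 2, so Z = 84.
Z = 84 is polonium, so the species is ^212_84 Po.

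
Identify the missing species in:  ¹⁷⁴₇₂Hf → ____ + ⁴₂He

Yb-170

Conserve mass number: 174 = A + 4, so A = 170.
Conserve atomic number: 72 = Z + 2, so Z = 70.
Z = 70 is ytterbium, so the species is ¹⁷⁰₇₀Yb.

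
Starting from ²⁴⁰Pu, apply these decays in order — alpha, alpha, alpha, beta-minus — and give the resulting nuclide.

Start: (A, Z) = (240, 94).
After α: (236, 92).
After α: (232, 90).
After α: (228, 88).
After β⁻: (228, 89).
Z = 89 is actinium.

Ac-228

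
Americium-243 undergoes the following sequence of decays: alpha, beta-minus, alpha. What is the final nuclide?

Start: (A, Z) = (243, 95).
After α: (239, 93).
After β⁻: (239, 94).
After α: (235, 92).
Z = 92 is uranium.

U-235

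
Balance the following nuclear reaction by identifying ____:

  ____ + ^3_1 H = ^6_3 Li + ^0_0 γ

Conserve mass number: A + 3 = 6 + 0, so A = 3.
Conserve atomic number: Z + 1 = 3 + 0, so Z = 2.
Z = 2 is helium, so the species is ^3_2 He.

He-3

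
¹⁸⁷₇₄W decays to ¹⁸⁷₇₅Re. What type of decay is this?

ΔA = 187 − 187 = 0; ΔZ = 75 − 74 = +1.
A is unchanged and Z rises by 1 — a neutron has become a proton (β⁻ decay).

beta-minus decay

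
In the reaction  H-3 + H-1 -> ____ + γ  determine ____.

Conserve mass number: 3 + 1 = A + 0, so A = 4.
Conserve atomic number: 1 + 1 = Z + 0, so Z = 2.
A = 4 and Z = 2 is He-4 — an alpha particle.

He-4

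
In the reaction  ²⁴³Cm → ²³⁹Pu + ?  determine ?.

Conserve mass number: 243 = 239 + A, so A = 4.
Conserve atomic number: 96 = 94 + Z, so Z = 2.
A = 4 and Z = 2 is ⁴He — an alpha particle.

alpha particle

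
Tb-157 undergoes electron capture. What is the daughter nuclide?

Electron capture: mass number changes by +0, atomic number by -1.
A: 157 = 157; Z: 65 − 1 = 64.
Z = 64 is gadolinium, so the daughter is Gd-157.

Gd-157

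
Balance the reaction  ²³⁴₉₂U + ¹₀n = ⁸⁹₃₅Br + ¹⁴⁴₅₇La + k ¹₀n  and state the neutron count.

2

Conserve mass number: 235 = 89 + 144 + k, so k = 235 − 233 = 2.
Check atomic number: 92 = 35 + 57 + 0 = 92. ✓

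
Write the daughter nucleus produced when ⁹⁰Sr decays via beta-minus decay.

Beta-minus decay: mass number changes by +0, atomic number by +1.
A: 90 = 90; Z: 38 + 1 = 39.
Z = 39 is yttrium, so the daughter is ⁹⁰Y.

Y-90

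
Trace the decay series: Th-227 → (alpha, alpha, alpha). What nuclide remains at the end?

Po-215

Start: (A, Z) = (227, 90).
After α: (223, 88).
After α: (219, 86).
After α: (215, 84).
Z = 84 is polonium.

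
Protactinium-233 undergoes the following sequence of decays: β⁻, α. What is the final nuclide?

Th-229

Start: (A, Z) = (233, 91).
After β⁻: (233, 92).
After α: (229, 90).
Z = 90 is thorium.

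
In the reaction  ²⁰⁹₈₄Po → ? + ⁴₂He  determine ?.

Pb-205

Conserve mass number: 209 = A + 4, so A = 205.
Conserve atomic number: 84 = Z + 2, so Z = 82.
Z = 82 is lead, so the species is ²⁰⁵₈₂Pb.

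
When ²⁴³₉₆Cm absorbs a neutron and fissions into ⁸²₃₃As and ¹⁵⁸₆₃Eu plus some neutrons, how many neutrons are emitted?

4

Conserve mass number: 244 = 82 + 158 + k, so k = 244 − 240 = 4.
Check atomic number: 96 = 33 + 63 + 0 = 96. ✓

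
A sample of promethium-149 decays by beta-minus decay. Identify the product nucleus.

Sm-149

Beta-minus decay: mass number changes by +0, atomic number by +1.
A: 149 = 149; Z: 61 + 1 = 62.
Z = 62 is samarium, so the daughter is samarium-149.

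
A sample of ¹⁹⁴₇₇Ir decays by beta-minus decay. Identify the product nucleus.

Beta-minus decay: mass number changes by +0, atomic number by +1.
A: 194 = 194; Z: 77 + 1 = 78.
Z = 78 is platinum, so the daughter is ¹⁹⁴₇₈Pt.

Pt-194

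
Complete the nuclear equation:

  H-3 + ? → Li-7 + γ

Conserve mass number: 3 + A = 7 + 0, so A = 4.
Conserve atomic number: 1 + Z = 3 + 0, so Z = 2.
A = 4 and Z = 2 is He-4 — an alpha particle.

alpha particle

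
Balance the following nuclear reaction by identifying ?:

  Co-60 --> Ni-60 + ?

beta-minus particle

Conserve mass number: 60 = 60 + A, so A = 0.
Conserve atomic number: 27 = 28 + Z, so Z = -1.
A = 0 and Z = -1 is e⁻ — a beta-minus particle.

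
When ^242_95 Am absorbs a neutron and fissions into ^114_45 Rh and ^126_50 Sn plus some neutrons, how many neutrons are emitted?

Conserve mass number: 243 = 114 + 126 + k, so k = 243 − 240 = 3.
Check atomic number: 95 = 45 + 50 + 0 = 95. ✓

3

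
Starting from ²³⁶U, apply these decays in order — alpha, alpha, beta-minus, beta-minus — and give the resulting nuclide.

Start: (A, Z) = (236, 92).
After α: (232, 90).
After α: (228, 88).
After β⁻: (228, 89).
After β⁻: (228, 90).
Z = 90 is thorium.

Th-228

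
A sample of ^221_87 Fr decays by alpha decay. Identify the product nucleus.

Alpha decay: mass number changes by -4, atomic number by -2.
A: 221 − 4 = 217; Z: 87 − 2 = 85.
Z = 85 is astatine, so the daughter is ^217_85 At.

At-217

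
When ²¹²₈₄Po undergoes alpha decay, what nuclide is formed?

Pb-208

Alpha decay: mass number changes by -4, atomic number by -2.
A: 212 − 4 = 208; Z: 84 − 2 = 82.
Z = 82 is lead, so the daughter is ²⁰⁸₈₂Pb.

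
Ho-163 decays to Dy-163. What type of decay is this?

ΔA = 163 − 163 = 0; ΔZ = 66 − 67 = -1.
A is unchanged and Z drops by 1 — a proton has become a neutron (β⁺ emission or electron capture).

beta-plus decay or electron capture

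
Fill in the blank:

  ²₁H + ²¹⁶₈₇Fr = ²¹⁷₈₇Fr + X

proton

Conserve mass number: 2 + 216 = 217 + A, so A = 1.
Conserve atomic number: 1 + 87 = 87 + Z, so Z = 1.
A = 1 and Z = 1 is ¹₁H — a proton.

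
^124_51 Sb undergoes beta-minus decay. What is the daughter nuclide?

Beta-minus decay: mass number changes by +0, atomic number by +1.
A: 124 = 124; Z: 51 + 1 = 52.
Z = 52 is tellurium, so the daughter is ^124_52 Te.

Te-124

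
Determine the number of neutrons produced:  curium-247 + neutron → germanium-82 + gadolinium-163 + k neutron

3

Conserve mass number: 248 = 82 + 163 + k, so k = 248 − 245 = 3.
Check atomic number: 96 = 32 + 64 + 0 = 96. ✓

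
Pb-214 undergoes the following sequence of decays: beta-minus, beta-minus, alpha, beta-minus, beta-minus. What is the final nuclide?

Start: (A, Z) = (214, 82).
After β⁻: (214, 83).
After β⁻: (214, 84).
After α: (210, 82).
After β⁻: (210, 83).
After β⁻: (210, 84).
Z = 84 is polonium.

Po-210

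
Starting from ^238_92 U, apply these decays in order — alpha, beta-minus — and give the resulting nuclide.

Pa-234

Start: (A, Z) = (238, 92).
After α: (234, 90).
After β⁻: (234, 91).
Z = 91 is protactinium.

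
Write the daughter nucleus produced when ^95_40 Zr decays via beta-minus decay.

Beta-minus decay: mass number changes by +0, atomic number by +1.
A: 95 = 95; Z: 40 + 1 = 41.
Z = 41 is niobium, so the daughter is ^95_41 Nb.

Nb-95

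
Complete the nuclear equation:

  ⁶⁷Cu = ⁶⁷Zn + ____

beta-minus particle

Conserve mass number: 67 = 67 + A, so A = 0.
Conserve atomic number: 29 = 30 + Z, so Z = -1.
A = 0 and Z = -1 is e⁻ — a beta-minus particle.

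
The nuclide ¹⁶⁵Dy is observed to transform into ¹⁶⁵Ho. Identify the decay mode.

beta-minus decay

ΔA = 165 − 165 = 0; ΔZ = 67 − 66 = +1.
A is unchanged and Z rises by 1 — a neutron has become a proton (β⁻ decay).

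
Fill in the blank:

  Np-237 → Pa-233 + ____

Conserve mass number: 237 = 233 + A, so A = 4.
Conserve atomic number: 93 = 91 + Z, so Z = 2.
A = 4 and Z = 2 is He-4 — an alpha particle.

alpha particle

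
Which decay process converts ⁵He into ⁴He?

ΔA = 4 − 5 = -1; ΔZ = 2 − 2 = +0.
A drops by 1 with Z unchanged — a neutron was emitted.

neutron emission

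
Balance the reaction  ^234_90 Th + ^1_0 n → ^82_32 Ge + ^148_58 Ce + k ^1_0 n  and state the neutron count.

5

Conserve mass number: 235 = 82 + 148 + k, so k = 235 − 230 = 5.
Check atomic number: 90 = 32 + 58 + 0 = 90. ✓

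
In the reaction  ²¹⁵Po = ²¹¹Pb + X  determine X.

alpha particle

Conserve mass number: 215 = 211 + A, so A = 4.
Conserve atomic number: 84 = 82 + Z, so Z = 2.
A = 4 and Z = 2 is ⁴He — an alpha particle.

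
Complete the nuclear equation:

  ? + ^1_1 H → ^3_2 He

deuteron

Conserve mass number: A + 1 = 3, so A = 2.
Conserve atomic number: Z + 1 = 2, so Z = 1.
A = 2 and Z = 1 is ^2_1 H — a deuteron.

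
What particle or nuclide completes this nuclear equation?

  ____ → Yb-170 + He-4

Conserve mass number: A = 170 + 4, so A = 174.
Conserve atomic number: Z = 70 + 2, so Z = 72.
Z = 72 is hafnium, so the species is Hf-174.

Hf-174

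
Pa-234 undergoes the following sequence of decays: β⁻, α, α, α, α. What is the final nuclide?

Start: (A, Z) = (234, 91).
After β⁻: (234, 92).
After α: (230, 90).
After α: (226, 88).
After α: (222, 86).
After α: (218, 84).
Z = 84 is polonium.

Po-218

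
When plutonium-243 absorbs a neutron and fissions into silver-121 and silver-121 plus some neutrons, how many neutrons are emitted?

2

Conserve mass number: 244 = 121 + 121 + k, so k = 244 − 242 = 2.
Check atomic number: 94 = 47 + 47 + 0 = 94. ✓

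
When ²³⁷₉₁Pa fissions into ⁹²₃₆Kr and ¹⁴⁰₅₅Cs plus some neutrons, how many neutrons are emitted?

Conserve mass number: 237 = 92 + 140 + k, so k = 237 − 232 = 5.
Check atomic number: 91 = 36 + 55 + 0 = 91. ✓

5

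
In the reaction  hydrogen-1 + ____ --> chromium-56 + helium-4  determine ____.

Conserve mass number: 1 + A = 56 + 4, so A = 59.
Conserve atomic number: 1 + Z = 24 + 2, so Z = 25.
Z = 25 is manganese, so the species is manganese-59.

Mn-59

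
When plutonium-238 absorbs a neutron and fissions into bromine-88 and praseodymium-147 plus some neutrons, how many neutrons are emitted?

4

Conserve mass number: 239 = 88 + 147 + k, so k = 239 − 235 = 4.
Check atomic number: 94 = 35 + 59 + 0 = 94. ✓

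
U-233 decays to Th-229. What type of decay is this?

alpha decay

ΔA = 229 − 233 = -4; ΔZ = 90 − 92 = -2.
A drops by 4 and Z drops by 2 — the signature of alpha emission.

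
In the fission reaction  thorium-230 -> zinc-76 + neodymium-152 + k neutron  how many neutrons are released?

2

Conserve mass number: 230 = 76 + 152 + k, so k = 230 − 228 = 2.
Check atomic number: 90 = 30 + 60 + 0 = 90. ✓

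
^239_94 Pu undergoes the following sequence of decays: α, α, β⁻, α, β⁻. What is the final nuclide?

Th-227

Start: (A, Z) = (239, 94).
After α: (235, 92).
After α: (231, 90).
After β⁻: (231, 91).
After α: (227, 89).
After β⁻: (227, 90).
Z = 90 is thorium.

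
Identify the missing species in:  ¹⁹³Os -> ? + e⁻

Conserve mass number: 193 = A + 0, so A = 193.
Conserve atomic number: 76 = Z − 1, so Z = 77.
Z = 77 is iridium, so the species is ¹⁹³Ir.

Ir-193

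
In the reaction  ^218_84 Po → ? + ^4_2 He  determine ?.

Conserve mass number: 218 = A + 4, so A = 214.
Conserve atomic number: 84 = Z + 2, so Z = 82.
Z = 82 is lead, so the species is ^214_82 Pb.

Pb-214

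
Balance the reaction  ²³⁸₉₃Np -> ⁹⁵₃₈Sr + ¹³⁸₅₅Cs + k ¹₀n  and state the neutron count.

Conserve mass number: 238 = 95 + 138 + k, so k = 238 − 233 = 5.
Check atomic number: 93 = 38 + 55 + 0 = 93. ✓

5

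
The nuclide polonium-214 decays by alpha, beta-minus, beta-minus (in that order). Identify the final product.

Start: (A, Z) = (214, 84).
After α: (210, 82).
After β⁻: (210, 83).
After β⁻: (210, 84).
Z = 84 is polonium.

Po-210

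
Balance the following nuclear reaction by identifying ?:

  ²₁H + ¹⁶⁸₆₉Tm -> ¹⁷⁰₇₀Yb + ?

Conserve mass number: 2 + 168 = 170 + A, so A = 0.
Conserve atomic number: 1 + 69 = 70 + Z, so Z = 0.
A = 0 and Z = 0 is ⁰₀γ — a gamma ray.

gamma ray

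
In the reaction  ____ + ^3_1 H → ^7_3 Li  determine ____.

alpha particle

Conserve mass number: A + 3 = 7, so A = 4.
Conserve atomic number: Z + 1 = 3, so Z = 2.
A = 4 and Z = 2 is ^4_2 He — an alpha particle.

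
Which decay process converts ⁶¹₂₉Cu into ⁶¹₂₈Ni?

ΔA = 61 − 61 = 0; ΔZ = 28 − 29 = -1.
A is unchanged and Z drops by 1 — a proton has become a neutron (β⁺ emission or electron capture).

beta-plus decay or electron capture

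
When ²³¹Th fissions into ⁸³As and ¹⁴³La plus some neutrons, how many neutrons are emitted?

5

Conserve mass number: 231 = 83 + 143 + k, so k = 231 − 226 = 5.
Check atomic number: 90 = 33 + 57 + 0 = 90. ✓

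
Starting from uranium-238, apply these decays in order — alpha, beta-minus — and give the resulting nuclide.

Start: (A, Z) = (238, 92).
After α: (234, 90).
After β⁻: (234, 91).
Z = 91 is protactinium.

Pa-234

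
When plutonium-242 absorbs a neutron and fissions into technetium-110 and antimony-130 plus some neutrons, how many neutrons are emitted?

Conserve mass number: 243 = 110 + 130 + k, so k = 243 − 240 = 3.
Check atomic number: 94 = 43 + 51 + 0 = 94. ✓

3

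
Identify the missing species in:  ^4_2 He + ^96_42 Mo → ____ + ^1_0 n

Ru-99

Conserve mass number: 4 + 96 = A + 1, so A = 99.
Conserve atomic number: 2 + 42 = Z + 0, so Z = 44.
Z = 44 is ruthenium, so the species is ^99_44 Ru.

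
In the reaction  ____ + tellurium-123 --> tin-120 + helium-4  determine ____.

Conserve mass number: A + 123 = 120 + 4, so A = 1.
Conserve atomic number: Z + 52 = 50 + 2, so Z = 0.
A = 1 and Z = 0 is neutron — a neutron.

neutron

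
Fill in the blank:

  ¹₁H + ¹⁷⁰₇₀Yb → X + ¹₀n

Conserve mass number: 1 + 170 = A + 1, so A = 170.
Conserve atomic number: 1 + 70 = Z + 0, so Z = 71.
Z = 71 is lutetium, so the species is ¹⁷⁰₇₁Lu.

Lu-170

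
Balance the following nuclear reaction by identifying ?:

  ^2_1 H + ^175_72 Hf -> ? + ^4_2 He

Lu-173

Conserve mass number: 2 + 175 = A + 4, so A = 173.
Conserve atomic number: 1 + 72 = Z + 2, so Z = 71.
Z = 71 is lutetium, so the species is ^173_71 Lu.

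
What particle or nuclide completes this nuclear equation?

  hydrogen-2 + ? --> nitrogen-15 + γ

C-13

Conserve mass number: 2 + A = 15 + 0, so A = 13.
Conserve atomic number: 1 + Z = 7 + 0, so Z = 6.
Z = 6 is carbon, so the species is carbon-13.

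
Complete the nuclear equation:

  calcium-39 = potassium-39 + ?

Conserve mass number: 39 = 39 + A, so A = 0.
Conserve atomic number: 20 = 19 + Z, so Z = 1.
A = 0 and Z = 1 is e⁺ — a positron.

positron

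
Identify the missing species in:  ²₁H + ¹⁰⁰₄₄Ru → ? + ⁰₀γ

Conserve mass number: 2 + 100 = A + 0, so A = 102.
Conserve atomic number: 1 + 44 = Z + 0, so Z = 45.
Z = 45 is rhodium, so the species is ¹⁰²₄₅Rh.

Rh-102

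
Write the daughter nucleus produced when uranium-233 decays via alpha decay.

Th-229

Alpha decay: mass number changes by -4, atomic number by -2.
A: 233 − 4 = 229; Z: 92 − 2 = 90.
Z = 90 is thorium, so the daughter is thorium-229.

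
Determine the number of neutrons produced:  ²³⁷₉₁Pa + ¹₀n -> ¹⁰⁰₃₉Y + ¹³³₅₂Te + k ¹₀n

Conserve mass number: 238 = 100 + 133 + k, so k = 238 − 233 = 5.
Check atomic number: 91 = 39 + 52 + 0 = 91. ✓

5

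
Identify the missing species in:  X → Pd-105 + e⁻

Rh-105

Conserve mass number: A = 105 + 0, so A = 105.
Conserve atomic number: Z = 46 − 1, so Z = 45.
Z = 45 is rhodium, so the species is Rh-105.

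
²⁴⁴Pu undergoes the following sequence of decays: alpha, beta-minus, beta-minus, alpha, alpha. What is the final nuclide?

Th-232

Start: (A, Z) = (244, 94).
After α: (240, 92).
After β⁻: (240, 93).
After β⁻: (240, 94).
After α: (236, 92).
After α: (232, 90).
Z = 90 is thorium.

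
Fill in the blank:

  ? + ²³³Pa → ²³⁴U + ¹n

Conserve mass number: A + 233 = 234 + 1, so A = 2.
Conserve atomic number: Z + 91 = 92 + 0, so Z = 1.
A = 2 and Z = 1 is ²H — a deuteron.

deuteron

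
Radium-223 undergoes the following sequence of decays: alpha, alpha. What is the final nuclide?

Po-215

Start: (A, Z) = (223, 88).
After α: (219, 86).
After α: (215, 84).
Z = 84 is polonium.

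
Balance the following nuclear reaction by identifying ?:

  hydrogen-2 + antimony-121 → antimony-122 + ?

proton

Conserve mass number: 2 + 121 = 122 + A, so A = 1.
Conserve atomic number: 1 + 51 = 51 + Z, so Z = 1.
A = 1 and Z = 1 is hydrogen-1 — a proton.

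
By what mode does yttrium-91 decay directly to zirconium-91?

beta-minus decay

ΔA = 91 − 91 = 0; ΔZ = 40 − 39 = +1.
A is unchanged and Z rises by 1 — a neutron has become a proton (β⁻ decay).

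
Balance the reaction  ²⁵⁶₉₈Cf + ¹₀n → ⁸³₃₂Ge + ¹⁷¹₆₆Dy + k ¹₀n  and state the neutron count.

Conserve mass number: 257 = 83 + 171 + k, so k = 257 − 254 = 3.
Check atomic number: 98 = 32 + 66 + 0 = 98. ✓

3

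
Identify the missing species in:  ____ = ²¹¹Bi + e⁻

Pb-211

Conserve mass number: A = 211 + 0, so A = 211.
Conserve atomic number: Z = 83 − 1, so Z = 82.
Z = 82 is lead, so the species is ²¹¹Pb.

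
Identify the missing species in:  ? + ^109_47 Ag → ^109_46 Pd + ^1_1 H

Conserve mass number: A + 109 = 109 + 1, so A = 1.
Conserve atomic number: Z + 47 = 46 + 1, so Z = 0.
A = 1 and Z = 0 is ^1_0 n — a neutron.

neutron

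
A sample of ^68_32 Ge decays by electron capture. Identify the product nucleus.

Electron capture: mass number changes by +0, atomic number by -1.
A: 68 = 68; Z: 32 − 1 = 31.
Z = 31 is gallium, so the daughter is ^68_31 Ga.

Ga-68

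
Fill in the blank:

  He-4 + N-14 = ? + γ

Conserve mass number: 4 + 14 = A + 0, so A = 18.
Conserve atomic number: 2 + 7 = Z + 0, so Z = 9.
Z = 9 is fluorine, so the species is F-18.

F-18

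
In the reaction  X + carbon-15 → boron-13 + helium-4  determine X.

Conserve mass number: A + 15 = 13 + 4, so A = 2.
Conserve atomic number: Z + 6 = 5 + 2, so Z = 1.
A = 2 and Z = 1 is hydrogen-2 — a deuteron.

deuteron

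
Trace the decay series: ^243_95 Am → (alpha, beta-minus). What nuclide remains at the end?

Pu-239

Start: (A, Z) = (243, 95).
After α: (239, 93).
After β⁻: (239, 94).
Z = 94 is plutonium.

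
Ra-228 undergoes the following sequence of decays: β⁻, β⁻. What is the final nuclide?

Start: (A, Z) = (228, 88).
After β⁻: (228, 89).
After β⁻: (228, 90).
Z = 90 is thorium.

Th-228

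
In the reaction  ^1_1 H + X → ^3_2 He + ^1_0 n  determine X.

triton

Conserve mass number: 1 + A = 3 + 1, so A = 3.
Conserve atomic number: 1 + Z = 2 + 0, so Z = 1.
A = 3 and Z = 1 is ^3_1 H — a triton.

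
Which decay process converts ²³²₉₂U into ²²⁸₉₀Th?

ΔA = 228 − 232 = -4; ΔZ = 90 − 92 = -2.
A drops by 4 and Z drops by 2 — the signature of alpha emission.

alpha decay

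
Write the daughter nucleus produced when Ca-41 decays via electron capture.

K-41

Electron capture: mass number changes by +0, atomic number by -1.
A: 41 = 41; Z: 20 − 1 = 19.
Z = 19 is potassium, so the daughter is K-41.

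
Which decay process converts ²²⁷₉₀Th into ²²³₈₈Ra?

ΔA = 223 − 227 = -4; ΔZ = 88 − 90 = -2.
A drops by 4 and Z drops by 2 — the signature of alpha emission.

alpha decay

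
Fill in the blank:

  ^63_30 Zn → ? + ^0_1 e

Cu-63

Conserve mass number: 63 = A + 0, so A = 63.
Conserve atomic number: 30 = Z + 1, so Z = 29.
Z = 29 is copper, so the species is ^63_29 Cu.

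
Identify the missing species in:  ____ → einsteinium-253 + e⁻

Cf-253

Conserve mass number: A = 253 + 0, so A = 253.
Conserve atomic number: Z = 99 − 1, so Z = 98.
Z = 98 is californium, so the species is californium-253.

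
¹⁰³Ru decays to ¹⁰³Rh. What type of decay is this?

ΔA = 103 − 103 = 0; ΔZ = 45 − 44 = +1.
A is unchanged and Z rises by 1 — a neutron has become a proton (β⁻ decay).

beta-minus decay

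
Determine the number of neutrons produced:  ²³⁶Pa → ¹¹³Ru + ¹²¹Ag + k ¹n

2

Conserve mass number: 236 = 113 + 121 + k, so k = 236 − 234 = 2.
Check atomic number: 91 = 44 + 47 + 0 = 91. ✓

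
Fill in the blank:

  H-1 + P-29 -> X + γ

S-30

Conserve mass number: 1 + 29 = A + 0, so A = 30.
Conserve atomic number: 1 + 15 = Z + 0, so Z = 16.
Z = 16 is sulfur, so the species is S-30.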